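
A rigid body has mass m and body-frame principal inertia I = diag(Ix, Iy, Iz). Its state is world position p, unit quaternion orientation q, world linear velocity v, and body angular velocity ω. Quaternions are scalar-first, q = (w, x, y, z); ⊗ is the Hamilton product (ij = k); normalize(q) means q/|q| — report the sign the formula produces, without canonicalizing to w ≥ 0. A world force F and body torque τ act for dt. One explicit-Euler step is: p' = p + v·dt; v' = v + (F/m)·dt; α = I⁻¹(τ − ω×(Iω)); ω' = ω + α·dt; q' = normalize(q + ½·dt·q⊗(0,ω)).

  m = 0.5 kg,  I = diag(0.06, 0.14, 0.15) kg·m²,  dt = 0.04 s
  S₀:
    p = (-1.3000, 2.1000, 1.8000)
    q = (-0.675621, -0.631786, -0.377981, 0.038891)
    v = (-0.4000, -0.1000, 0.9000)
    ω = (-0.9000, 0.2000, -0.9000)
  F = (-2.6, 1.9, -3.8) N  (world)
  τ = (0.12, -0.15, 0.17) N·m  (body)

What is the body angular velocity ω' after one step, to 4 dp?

ω' = (-0.8188, 0.1780, -0.8508)

precession coupling ω×(Iω) = (-0.0018, -0.0729, -0.0144)
angular accel α = (2.0300, -0.5507, 1.2293)
ω + α·dt = (-0.8188, 0.1780, -0.8508)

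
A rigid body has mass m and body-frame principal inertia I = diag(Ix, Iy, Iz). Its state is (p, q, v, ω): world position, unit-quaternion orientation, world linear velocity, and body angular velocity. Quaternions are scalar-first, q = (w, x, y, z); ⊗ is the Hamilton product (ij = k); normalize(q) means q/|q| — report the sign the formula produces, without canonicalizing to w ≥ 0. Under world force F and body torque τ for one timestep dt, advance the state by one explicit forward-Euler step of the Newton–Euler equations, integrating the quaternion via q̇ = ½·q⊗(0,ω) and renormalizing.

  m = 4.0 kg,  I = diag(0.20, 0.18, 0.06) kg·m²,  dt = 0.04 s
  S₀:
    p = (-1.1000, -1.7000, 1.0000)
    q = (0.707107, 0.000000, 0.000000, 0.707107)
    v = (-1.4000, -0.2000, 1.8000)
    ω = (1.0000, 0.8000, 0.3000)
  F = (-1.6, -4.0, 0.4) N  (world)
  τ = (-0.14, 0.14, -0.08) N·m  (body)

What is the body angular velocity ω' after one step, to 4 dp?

α = I⁻¹(τ − ω×Iω) = (-0.5560, 0.5444, -1.0667)
ω' = ω + α·dt = (0.9778, 0.8218, 0.2573)

ω' = (0.9778, 0.8218, 0.2573)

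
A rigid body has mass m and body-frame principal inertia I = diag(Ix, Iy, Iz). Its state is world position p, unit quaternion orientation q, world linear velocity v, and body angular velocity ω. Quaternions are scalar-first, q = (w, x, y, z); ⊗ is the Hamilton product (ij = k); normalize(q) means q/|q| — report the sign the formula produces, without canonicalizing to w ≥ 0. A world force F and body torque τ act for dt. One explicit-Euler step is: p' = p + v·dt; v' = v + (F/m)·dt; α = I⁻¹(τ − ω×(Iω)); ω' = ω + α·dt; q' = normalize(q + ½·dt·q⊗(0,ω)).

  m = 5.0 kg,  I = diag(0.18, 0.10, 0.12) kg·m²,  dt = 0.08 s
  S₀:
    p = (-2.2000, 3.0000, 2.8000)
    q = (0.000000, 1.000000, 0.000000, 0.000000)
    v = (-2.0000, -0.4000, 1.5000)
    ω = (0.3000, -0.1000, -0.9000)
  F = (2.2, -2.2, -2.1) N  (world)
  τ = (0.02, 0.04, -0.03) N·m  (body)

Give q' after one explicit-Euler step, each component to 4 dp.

q⊗(0,ω) = (-0.3000000, 0.0000000, 0.9000000, -0.1000000)
q + ½dt·q⊗(0,ω), renormalized = (-0.0120, 0.9993, 0.0360, -0.0040)

q' = (-0.0120, 0.9993, 0.0360, -0.0040)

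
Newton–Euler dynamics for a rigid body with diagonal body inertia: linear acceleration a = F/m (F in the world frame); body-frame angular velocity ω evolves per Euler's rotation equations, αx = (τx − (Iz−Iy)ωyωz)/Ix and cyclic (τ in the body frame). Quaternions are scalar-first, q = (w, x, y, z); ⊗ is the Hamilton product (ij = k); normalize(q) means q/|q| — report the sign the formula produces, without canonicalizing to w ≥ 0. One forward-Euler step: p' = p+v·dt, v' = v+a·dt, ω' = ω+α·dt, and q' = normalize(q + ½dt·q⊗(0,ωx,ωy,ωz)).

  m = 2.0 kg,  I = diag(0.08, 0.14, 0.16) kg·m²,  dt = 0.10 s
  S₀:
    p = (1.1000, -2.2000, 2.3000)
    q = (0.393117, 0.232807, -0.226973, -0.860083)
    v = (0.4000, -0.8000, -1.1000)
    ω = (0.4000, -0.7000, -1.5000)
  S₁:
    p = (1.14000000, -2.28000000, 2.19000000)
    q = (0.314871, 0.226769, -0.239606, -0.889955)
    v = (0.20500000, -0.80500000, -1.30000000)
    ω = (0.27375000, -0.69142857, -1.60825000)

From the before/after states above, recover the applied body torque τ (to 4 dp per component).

τ = (-0.0800, 0.0600, -0.1900)

ω₁ − ω₀ = (-0.12625000, 0.00857143, -0.10825000)
gyro term ω₀×Iω₀ = (0.0210, 0.0480, -0.0168)
applied torque τ = (-0.0800, 0.0600, -0.1900)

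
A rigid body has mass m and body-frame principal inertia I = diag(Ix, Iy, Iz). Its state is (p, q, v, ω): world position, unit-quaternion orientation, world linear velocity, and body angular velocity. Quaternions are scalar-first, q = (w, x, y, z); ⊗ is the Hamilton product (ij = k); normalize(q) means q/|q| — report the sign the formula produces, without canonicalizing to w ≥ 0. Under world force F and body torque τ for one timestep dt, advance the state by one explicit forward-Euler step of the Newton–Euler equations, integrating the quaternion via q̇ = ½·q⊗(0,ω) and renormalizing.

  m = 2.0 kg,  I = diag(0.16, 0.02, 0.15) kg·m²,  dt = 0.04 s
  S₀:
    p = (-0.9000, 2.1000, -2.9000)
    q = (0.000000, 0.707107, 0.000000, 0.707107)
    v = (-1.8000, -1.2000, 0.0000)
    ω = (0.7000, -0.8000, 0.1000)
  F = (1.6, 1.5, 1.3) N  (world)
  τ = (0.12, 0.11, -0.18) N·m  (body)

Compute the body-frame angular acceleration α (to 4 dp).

gyro term ω×Iω = (-0.0104, 0.0007, 0.0784)
α = I⁻¹(τ − ω×Iω) = (0.8150, 5.4650, -1.7227)

α = (0.8150, 5.4650, -1.7227)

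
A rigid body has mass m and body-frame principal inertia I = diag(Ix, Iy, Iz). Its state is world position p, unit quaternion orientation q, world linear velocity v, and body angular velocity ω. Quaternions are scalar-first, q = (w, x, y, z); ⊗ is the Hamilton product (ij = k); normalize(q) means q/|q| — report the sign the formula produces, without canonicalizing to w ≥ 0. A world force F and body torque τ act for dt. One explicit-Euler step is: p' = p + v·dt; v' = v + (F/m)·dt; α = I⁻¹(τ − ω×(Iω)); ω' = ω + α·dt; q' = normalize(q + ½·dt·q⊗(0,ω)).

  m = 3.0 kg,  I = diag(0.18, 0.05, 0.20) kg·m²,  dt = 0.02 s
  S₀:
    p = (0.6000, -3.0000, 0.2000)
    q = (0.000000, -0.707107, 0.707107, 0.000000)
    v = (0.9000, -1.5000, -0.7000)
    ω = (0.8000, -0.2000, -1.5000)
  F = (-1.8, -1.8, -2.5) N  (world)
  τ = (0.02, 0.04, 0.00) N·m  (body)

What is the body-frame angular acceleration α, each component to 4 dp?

α = (-0.1389, 0.3200, -0.1040)

precession coupling ω×(Iω) = (0.0450, 0.0240, 0.0208)
α = I⁻¹(τ − ω×Iω) = (-0.1389, 0.3200, -0.1040)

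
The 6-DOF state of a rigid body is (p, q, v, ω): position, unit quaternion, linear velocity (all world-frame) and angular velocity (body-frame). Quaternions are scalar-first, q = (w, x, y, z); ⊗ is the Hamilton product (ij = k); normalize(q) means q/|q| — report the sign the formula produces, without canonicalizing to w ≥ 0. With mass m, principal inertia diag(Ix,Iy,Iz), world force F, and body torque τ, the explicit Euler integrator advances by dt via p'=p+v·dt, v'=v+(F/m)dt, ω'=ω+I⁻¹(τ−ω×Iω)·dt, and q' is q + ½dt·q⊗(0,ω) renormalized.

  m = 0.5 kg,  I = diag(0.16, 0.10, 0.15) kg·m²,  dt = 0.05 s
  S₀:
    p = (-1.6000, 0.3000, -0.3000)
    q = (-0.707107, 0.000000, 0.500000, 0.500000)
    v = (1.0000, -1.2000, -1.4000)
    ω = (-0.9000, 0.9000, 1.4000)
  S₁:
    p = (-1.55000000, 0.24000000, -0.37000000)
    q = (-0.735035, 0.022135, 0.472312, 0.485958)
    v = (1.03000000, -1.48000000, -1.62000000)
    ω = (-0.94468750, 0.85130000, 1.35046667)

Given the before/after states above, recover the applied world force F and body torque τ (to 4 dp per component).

rate change Δω = (-0.04468750, -0.04870000, -0.04953333)
precession coupling = (0.0630, -0.0126, 0.0486)
τ = I·(Δω/dt) + ω₀×(Iω₀) = (-0.0800, -0.1100, -0.1000)
v₁ − v₀ = (0.03000000, -0.28000000, -0.22000000)
applied force F = (0.3000, -2.8000, -2.2000)

F = (0.3000, -2.8000, -2.2000)
τ = (-0.0800, -0.1100, -0.1000)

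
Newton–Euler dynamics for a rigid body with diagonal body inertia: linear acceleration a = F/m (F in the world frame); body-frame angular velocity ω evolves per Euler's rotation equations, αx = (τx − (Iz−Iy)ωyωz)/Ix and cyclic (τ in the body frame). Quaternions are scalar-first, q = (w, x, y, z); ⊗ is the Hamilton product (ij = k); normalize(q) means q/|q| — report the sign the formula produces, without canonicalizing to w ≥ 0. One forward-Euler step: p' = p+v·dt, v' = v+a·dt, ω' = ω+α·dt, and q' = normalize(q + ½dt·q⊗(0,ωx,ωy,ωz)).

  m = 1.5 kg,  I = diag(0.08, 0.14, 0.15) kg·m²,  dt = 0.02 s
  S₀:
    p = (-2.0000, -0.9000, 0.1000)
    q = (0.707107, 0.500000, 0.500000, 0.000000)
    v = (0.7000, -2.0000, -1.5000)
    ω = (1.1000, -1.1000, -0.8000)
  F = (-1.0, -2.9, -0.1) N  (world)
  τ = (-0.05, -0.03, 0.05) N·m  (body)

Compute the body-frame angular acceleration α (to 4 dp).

α = (-0.7350, -0.6543, 0.8173)

gyro term ω×Iω = (0.0088, 0.0616, -0.0726)
angular accel α = (-0.7350, -0.6543, 0.8173)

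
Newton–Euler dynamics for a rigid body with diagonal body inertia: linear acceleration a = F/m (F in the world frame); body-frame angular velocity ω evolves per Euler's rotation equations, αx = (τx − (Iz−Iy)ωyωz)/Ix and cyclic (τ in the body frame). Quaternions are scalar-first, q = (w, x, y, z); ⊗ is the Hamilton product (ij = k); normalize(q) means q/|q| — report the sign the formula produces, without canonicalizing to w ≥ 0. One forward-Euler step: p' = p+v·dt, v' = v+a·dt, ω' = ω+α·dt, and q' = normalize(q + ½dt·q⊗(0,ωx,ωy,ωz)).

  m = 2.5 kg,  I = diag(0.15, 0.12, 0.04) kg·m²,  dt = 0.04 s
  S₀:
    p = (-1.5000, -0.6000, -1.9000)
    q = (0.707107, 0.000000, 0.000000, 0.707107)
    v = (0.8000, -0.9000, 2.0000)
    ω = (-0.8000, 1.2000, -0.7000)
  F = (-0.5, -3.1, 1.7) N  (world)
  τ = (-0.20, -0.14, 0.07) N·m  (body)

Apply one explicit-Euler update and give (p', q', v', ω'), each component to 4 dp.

ω×(Iω) gyroscopic = (0.0672, 0.0616, 0.0288)
α = I⁻¹(τ − ω×Iω) = (-1.7813, -1.6800, 1.0300)
new body rate ω' = (-0.8713, 1.1328, -0.6588)
q⊗(0,ω) = (0.4949749, -1.4142140, 0.2828428, -0.4949749)
updated quaternion q' = (0.7166, -0.0283, 0.0057, 0.6968)
a = F/m = (-0.2000, -1.2400, 0.6800)
p + v·dt = (-1.4680, -0.6360, -1.8200)
v + (F/m)dt = (0.7920, -0.9496, 2.0272)

p' = (-1.4680, -0.6360, -1.8200)
q' = (0.7166, -0.0283, 0.0057, 0.6968)
v' = (0.7920, -0.9496, 2.0272)
ω' = (-0.8713, 1.1328, -0.6588)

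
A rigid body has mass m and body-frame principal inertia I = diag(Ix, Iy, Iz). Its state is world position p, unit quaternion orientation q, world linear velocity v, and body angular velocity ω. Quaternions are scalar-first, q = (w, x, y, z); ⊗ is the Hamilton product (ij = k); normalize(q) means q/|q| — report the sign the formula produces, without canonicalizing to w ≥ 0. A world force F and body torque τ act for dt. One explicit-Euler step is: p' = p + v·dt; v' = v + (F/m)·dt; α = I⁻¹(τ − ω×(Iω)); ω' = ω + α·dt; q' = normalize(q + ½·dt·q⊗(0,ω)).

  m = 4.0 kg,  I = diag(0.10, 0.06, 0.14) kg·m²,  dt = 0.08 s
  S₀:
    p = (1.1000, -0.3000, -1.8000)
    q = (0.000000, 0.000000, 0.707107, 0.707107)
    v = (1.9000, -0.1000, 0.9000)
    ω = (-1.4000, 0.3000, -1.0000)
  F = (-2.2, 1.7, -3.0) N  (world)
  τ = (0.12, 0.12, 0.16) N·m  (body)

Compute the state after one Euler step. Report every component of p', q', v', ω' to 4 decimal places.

p' = (1.2520, -0.3080, -1.7280)
q' = (0.0198, -0.0367, 0.6659, 0.7449)
v' = (1.8560, -0.0660, 0.8400)
ω' = (-1.2848, 0.5347, -0.9182)

a = (-0.5500, 0.4250, -0.7500)
p + v·dt = (1.2520, -0.3080, -1.7280)
v + (F/m)dt = (1.8560, -0.0660, 0.8400)
ω×(Iω) gyroscopic = (-0.0240, -0.0560, 0.0168)
(τ − ω×Iω)/I = (1.4400, 2.9333, 1.0229)
new body rate ω' = (-1.2848, 0.5347, -0.9182)
Hamilton product q⊗(0,ω) = (0.4949749, -0.9192391, -0.9899498, 0.9899498)
q' = normalize(q + ½dt·q⊗(0,ω)) = (0.0198, -0.0367, 0.6659, 0.7449)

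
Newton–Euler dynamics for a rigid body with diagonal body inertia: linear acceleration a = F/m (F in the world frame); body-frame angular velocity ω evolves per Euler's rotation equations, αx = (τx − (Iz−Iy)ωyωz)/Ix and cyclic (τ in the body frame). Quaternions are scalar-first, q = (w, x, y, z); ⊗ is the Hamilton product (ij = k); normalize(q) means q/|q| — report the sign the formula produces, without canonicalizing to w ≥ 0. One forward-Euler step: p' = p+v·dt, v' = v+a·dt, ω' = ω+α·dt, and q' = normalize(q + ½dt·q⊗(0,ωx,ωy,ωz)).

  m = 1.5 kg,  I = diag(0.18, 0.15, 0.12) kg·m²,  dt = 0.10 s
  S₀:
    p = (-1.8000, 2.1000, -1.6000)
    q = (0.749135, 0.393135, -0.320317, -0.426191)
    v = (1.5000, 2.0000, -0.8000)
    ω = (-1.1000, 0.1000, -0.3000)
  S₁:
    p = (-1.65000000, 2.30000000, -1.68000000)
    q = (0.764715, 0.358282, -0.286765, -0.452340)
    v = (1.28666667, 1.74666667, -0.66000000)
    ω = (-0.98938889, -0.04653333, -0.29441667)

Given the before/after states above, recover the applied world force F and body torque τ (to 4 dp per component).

F = (-3.2000, -3.8000, 2.1000)
τ = (0.2000, -0.2000, 0.0100)

ω₁ − ω₀ = (0.11061111, -0.14653333, 0.00558333)
gyro term ω₀×Iω₀ = (0.0009, 0.0198, 0.0033)
τ = I·(Δω/dt) + ω₀×(Iω₀) = (0.2000, -0.2000, 0.0100)
velocity change Δv = (-0.21333333, -0.25333333, 0.14000000)
m·(v₁−v₀)/dt = (-3.2000, -3.8000, 2.1000)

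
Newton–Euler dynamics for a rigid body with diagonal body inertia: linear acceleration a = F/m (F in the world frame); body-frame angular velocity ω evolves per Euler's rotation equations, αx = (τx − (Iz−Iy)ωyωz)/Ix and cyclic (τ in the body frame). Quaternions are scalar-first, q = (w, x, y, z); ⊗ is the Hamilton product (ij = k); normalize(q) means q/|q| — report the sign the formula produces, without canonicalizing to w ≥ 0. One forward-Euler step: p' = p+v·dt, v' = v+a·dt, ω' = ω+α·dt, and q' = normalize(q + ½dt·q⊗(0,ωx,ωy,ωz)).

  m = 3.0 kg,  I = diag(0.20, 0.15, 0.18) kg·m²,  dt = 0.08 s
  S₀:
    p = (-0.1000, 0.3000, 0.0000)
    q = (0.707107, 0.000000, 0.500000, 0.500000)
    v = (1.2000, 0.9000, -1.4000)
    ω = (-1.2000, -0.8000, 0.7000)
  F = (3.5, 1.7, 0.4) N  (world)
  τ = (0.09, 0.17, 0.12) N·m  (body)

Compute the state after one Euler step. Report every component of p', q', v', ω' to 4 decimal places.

a = (1.1667, 0.5667, 0.1333)
p + v·dt = (-0.0040, 0.3720, -0.1120)
v' = v + a·dt = (1.2933, 0.9453, -1.3893)
α = I⁻¹(τ − ω×Iω) = (0.5340, 1.2453, 0.9333)
ω' = ω + α·dt = (-1.1573, -0.7004, 0.7747)
Hamilton product q⊗(0,ω) = (0.0500000, -0.0985284, -1.1656856, 1.0949749)
q + ½dt·q⊗(0,ω), renormalized = (0.7077, -0.0039, 0.4524, 0.5427)

p' = (-0.0040, 0.3720, -0.1120)
q' = (0.7077, -0.0039, 0.4524, 0.5427)
v' = (1.2933, 0.9453, -1.3893)
ω' = (-1.1573, -0.7004, 0.7747)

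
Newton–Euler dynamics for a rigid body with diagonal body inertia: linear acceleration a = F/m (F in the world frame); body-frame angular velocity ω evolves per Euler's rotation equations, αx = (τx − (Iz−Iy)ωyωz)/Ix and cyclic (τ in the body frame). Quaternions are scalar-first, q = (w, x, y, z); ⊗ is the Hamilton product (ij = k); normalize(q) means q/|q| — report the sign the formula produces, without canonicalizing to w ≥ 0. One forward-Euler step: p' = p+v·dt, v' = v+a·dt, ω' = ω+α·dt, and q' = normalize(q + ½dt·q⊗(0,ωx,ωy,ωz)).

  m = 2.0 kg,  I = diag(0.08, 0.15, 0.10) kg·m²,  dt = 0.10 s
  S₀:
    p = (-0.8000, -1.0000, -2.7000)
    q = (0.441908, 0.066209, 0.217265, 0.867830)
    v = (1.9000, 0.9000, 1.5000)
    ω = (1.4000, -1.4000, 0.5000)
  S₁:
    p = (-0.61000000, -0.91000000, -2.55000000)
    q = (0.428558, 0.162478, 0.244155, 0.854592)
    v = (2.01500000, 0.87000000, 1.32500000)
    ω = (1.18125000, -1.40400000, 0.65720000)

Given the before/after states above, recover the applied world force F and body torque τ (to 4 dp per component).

v₁ − v₀ = (0.11500000, -0.03000000, -0.17500000)
applied force F = (2.3000, -0.6000, -3.5000)
ω₁ − ω₀ = (-0.21875000, -0.00400000, 0.15720000)
ω₀×(Iω₀) = (0.0350, -0.0140, -0.1372)
applied torque τ = (-0.1400, -0.0200, 0.0200)

F = (2.3000, -0.6000, -3.5000)
τ = (-0.1400, -0.0200, 0.0200)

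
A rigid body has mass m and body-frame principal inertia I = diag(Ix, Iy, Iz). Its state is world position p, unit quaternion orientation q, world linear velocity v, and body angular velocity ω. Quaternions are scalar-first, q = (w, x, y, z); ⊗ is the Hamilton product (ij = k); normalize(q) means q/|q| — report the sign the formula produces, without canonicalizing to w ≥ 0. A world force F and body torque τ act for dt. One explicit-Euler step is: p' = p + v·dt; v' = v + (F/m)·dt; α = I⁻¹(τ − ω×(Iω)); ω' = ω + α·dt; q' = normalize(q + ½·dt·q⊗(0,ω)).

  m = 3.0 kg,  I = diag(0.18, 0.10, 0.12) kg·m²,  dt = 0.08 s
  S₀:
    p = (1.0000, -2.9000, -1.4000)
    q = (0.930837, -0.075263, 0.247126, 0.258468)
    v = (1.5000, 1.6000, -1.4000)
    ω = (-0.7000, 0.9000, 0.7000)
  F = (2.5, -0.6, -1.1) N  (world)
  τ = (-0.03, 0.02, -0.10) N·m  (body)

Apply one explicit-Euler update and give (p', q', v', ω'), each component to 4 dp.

p + v·dt = (1.1200, -2.7720, -1.5120)
v + (F/m)dt = (1.5667, 1.5840, -1.4293)
α = I⁻¹(τ − ω×Iω) = (-0.2367, 0.4940, -1.2533)
ω + α·dt = (-0.7189, 0.9395, 0.5997)
Hamilton product q⊗(0,ω) = (-0.4560251, -0.7112189, 0.7095098, 0.7568374)
q + ½dt·q⊗(0,ω), renormalized = (0.9113, -0.1036, 0.2751, 0.2883)

p' = (1.1200, -2.7720, -1.5120)
q' = (0.9113, -0.1036, 0.2751, 0.2883)
v' = (1.5667, 1.5840, -1.4293)
ω' = (-0.7189, 0.9395, 0.5997)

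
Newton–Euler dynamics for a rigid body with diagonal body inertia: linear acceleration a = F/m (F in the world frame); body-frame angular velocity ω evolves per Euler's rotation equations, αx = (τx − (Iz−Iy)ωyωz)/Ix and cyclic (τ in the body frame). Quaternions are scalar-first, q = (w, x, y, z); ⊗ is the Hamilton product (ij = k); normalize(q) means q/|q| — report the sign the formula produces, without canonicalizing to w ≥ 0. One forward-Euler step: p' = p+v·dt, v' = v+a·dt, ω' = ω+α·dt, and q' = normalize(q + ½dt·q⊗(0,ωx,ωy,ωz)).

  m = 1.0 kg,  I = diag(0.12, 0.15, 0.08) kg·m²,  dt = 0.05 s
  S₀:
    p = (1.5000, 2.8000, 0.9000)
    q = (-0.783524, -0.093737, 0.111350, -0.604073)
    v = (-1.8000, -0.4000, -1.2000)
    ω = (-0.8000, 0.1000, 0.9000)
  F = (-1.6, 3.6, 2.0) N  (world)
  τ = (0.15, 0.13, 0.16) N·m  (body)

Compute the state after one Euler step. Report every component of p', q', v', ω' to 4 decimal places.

a = (-1.6000, 3.6000, 2.0000)
p' = p + v·dt = (1.4100, 2.7800, 0.8400)
new velocity v' = (-1.8800, -0.2200, -1.1000)
(τ − ω×Iω)/I = (1.3025, 1.0587, 2.0300)
ω' = ω + α·dt = (-0.7349, 0.1529, 1.0015)
Hamilton product q⊗(0,ω) = (0.4575411, 0.7874415, 0.4892693, -0.6254653)
q' = normalize(q + ½dt·q⊗(0,ω)) = (-0.7717, -0.0740, 0.1235, -0.6194)

p' = (1.4100, 2.7800, 0.8400)
q' = (-0.7717, -0.0740, 0.1235, -0.6194)
v' = (-1.8800, -0.2200, -1.1000)
ω' = (-0.7349, 0.1529, 1.0015)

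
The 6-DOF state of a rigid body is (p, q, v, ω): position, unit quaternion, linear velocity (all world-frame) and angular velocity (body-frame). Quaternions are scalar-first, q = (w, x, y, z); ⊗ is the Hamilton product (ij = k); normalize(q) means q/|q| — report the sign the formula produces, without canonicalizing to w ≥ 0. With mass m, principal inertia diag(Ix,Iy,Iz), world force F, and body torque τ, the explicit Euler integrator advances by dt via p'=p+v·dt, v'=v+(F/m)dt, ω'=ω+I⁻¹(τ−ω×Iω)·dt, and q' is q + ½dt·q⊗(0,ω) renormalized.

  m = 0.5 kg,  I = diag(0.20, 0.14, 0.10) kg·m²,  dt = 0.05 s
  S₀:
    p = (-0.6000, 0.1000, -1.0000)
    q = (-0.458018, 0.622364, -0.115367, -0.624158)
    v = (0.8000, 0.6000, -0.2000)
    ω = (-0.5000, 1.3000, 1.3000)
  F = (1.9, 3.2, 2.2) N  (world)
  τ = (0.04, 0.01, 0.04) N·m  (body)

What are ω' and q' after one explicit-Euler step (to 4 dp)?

ω' = (-0.4731, 1.3268, 1.3005)
q' = (-0.4257, 0.6439, -0.1425, -0.6196)

angular accel α = (0.5380, 0.5357, 0.0100)
ω' = ω + α·dt = (-0.4731, 1.3268, 1.3005)
Hamilton product q⊗(0,ω) = (1.2725645, 0.8904373, -1.0924176, 0.1559663)
q + ½dt·q⊗(0,ω), renormalized = (-0.4257, 0.6439, -0.1425, -0.6196)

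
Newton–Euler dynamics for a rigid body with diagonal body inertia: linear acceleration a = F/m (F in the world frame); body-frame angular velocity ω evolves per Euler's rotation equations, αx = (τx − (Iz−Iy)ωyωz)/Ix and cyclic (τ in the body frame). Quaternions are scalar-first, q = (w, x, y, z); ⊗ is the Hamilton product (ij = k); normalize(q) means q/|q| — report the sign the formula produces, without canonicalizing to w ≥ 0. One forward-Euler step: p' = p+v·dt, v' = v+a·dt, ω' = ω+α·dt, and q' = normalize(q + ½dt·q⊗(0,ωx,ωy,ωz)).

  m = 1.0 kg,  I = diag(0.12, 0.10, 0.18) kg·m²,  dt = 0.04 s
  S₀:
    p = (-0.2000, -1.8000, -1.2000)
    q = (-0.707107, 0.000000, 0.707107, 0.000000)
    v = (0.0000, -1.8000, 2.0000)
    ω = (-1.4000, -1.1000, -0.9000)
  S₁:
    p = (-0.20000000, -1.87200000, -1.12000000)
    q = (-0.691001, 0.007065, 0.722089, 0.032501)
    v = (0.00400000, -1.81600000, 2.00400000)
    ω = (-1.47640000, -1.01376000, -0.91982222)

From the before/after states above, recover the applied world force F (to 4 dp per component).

F = (0.1000, -0.4000, 0.1000)

velocity change Δv = (0.00400000, -0.01600000, 0.00400000)
m·(v₁−v₀)/dt = (0.1000, -0.4000, 0.1000)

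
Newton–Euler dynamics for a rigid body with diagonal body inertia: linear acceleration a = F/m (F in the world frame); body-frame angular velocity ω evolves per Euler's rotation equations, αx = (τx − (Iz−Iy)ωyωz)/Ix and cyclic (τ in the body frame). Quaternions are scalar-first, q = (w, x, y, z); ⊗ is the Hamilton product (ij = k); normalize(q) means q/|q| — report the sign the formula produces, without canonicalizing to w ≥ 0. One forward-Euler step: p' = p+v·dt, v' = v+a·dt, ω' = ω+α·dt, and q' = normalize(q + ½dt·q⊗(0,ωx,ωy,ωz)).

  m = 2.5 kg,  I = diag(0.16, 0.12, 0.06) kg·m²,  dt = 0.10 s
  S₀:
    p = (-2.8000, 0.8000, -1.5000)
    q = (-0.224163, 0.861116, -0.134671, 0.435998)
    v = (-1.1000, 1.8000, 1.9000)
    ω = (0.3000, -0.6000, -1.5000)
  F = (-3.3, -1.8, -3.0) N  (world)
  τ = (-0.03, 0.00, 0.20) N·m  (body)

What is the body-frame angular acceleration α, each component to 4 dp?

α = (0.1500, 0.3750, 3.2133)

precession coupling ω×(Iω) = (-0.0540, -0.0450, 0.0072)
α = I⁻¹(τ − ω×Iω) = (0.1500, 0.3750, 3.2133)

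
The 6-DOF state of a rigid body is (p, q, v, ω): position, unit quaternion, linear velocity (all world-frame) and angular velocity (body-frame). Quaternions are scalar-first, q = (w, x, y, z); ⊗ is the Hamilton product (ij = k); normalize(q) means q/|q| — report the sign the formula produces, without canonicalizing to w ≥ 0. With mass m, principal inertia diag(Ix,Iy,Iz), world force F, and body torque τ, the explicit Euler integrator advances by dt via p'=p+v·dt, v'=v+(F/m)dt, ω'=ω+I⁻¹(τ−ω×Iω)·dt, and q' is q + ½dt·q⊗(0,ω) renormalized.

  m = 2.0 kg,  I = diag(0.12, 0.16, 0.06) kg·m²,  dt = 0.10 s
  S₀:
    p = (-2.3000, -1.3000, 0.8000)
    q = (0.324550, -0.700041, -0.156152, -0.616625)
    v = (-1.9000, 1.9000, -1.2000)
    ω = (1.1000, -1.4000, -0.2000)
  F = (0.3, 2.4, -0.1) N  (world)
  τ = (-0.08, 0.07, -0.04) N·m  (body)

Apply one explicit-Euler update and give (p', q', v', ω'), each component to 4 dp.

p + v·dt = (-2.4900, -1.1100, 0.6800)
v' = v + a·dt = (-1.8850, 2.0200, -1.2050)
ω×(Iω) gyroscopic = (-0.0280, -0.0132, -0.0616)
angular accel α = (-0.4333, 0.5200, 0.3600)
ω' = ω + α·dt = (1.0567, -1.3480, -0.1640)
Hamilton product q⊗(0,ω) = (0.4281073, -0.4750396, -1.2726657, 1.0869146)
q' = normalize(q + ½dt·q⊗(0,ω)) = (0.3446, -0.7209, -0.2189, -0.5600)

p' = (-2.4900, -1.1100, 0.6800)
q' = (0.3446, -0.7209, -0.2189, -0.5600)
v' = (-1.8850, 2.0200, -1.2050)
ω' = (1.0567, -1.3480, -0.1640)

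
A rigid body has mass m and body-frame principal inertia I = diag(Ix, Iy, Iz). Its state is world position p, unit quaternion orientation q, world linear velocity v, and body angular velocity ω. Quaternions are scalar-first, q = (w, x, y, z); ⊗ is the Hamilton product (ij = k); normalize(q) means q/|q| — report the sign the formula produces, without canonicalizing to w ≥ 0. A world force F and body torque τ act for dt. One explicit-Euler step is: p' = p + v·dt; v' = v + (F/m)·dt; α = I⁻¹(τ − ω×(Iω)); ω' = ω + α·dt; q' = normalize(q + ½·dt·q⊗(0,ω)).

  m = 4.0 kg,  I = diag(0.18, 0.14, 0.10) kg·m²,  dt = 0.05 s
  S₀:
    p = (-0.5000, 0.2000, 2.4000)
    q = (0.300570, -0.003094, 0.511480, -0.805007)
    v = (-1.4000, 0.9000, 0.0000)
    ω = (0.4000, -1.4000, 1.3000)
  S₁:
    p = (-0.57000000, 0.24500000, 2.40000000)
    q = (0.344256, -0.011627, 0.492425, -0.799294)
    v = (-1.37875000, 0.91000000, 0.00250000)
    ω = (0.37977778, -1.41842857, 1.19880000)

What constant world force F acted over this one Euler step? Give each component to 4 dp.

velocity change Δv = (0.02125000, 0.01000000, 0.00250000)
applied force F = (1.7000, 0.8000, 0.2000)

F = (1.7000, 0.8000, 0.2000)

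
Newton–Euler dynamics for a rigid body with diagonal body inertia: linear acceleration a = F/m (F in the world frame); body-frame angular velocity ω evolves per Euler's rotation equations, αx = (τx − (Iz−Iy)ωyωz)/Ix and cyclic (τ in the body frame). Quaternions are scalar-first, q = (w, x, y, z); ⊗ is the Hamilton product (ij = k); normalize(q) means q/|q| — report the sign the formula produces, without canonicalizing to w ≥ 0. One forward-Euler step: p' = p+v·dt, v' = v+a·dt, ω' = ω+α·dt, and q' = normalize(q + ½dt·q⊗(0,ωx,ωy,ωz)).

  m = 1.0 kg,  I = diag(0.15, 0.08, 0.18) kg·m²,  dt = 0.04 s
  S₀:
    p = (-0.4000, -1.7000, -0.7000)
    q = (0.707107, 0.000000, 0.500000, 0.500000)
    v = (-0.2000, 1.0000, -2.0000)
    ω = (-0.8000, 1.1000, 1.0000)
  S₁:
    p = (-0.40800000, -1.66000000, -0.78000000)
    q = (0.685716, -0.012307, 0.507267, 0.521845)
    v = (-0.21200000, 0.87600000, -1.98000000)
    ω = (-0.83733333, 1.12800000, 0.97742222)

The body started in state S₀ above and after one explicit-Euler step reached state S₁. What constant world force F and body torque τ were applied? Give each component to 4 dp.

velocity change Δv = (-0.01200000, -0.12400000, 0.02000000)
applied force F = (-0.3000, -3.1000, 0.5000)
Δω = ω₁−ω₀ = (-0.03733333, 0.02800000, -0.02257778)
ω₀×(Iω₀) = (0.1100, 0.0240, 0.0616)
applied torque τ = (-0.0300, 0.0800, -0.0400)

F = (-0.3000, -3.1000, 0.5000)
τ = (-0.0300, 0.0800, -0.0400)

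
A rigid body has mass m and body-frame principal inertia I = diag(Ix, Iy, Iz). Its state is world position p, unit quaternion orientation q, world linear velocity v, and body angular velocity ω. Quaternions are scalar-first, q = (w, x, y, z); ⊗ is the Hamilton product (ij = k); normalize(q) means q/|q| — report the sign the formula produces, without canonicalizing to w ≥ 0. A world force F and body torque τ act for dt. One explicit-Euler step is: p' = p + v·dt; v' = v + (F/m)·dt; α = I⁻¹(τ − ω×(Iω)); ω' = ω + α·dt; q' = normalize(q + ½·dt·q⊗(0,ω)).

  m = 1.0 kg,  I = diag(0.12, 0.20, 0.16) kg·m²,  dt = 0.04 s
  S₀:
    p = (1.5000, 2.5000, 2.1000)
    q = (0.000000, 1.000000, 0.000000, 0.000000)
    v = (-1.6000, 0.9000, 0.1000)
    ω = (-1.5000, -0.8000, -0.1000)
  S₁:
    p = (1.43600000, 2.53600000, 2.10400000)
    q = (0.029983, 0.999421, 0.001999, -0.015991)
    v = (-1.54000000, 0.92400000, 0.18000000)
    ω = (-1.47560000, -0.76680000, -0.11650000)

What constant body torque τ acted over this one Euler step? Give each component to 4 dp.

τ = (0.0700, 0.1600, 0.0300)

Δω = ω₁−ω₀ = (0.02440000, 0.03320000, -0.01650000)
precession coupling = (-0.0032, -0.0060, 0.0960)
τ = I·(Δω/dt) + ω₀×(Iω₀) = (0.0700, 0.1600, 0.0300)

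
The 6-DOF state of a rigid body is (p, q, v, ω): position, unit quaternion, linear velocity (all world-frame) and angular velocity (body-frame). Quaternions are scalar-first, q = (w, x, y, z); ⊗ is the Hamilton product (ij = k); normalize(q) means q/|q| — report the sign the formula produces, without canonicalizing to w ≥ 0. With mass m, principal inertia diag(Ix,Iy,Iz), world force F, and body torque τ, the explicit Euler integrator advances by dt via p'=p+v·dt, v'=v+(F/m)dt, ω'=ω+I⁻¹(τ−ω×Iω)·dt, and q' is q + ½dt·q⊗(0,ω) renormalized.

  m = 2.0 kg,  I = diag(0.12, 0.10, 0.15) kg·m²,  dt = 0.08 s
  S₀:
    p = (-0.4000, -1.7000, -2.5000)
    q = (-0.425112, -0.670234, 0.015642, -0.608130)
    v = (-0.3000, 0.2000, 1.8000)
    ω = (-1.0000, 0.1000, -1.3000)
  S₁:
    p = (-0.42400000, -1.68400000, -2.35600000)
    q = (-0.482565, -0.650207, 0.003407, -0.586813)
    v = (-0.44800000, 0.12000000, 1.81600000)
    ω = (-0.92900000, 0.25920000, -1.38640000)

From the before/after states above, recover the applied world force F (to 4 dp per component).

F = (-3.7000, -2.0000, 0.4000)

velocity change Δv = (-0.14800000, -0.08000000, 0.01600000)
applied force F = (-3.7000, -2.0000, 0.4000)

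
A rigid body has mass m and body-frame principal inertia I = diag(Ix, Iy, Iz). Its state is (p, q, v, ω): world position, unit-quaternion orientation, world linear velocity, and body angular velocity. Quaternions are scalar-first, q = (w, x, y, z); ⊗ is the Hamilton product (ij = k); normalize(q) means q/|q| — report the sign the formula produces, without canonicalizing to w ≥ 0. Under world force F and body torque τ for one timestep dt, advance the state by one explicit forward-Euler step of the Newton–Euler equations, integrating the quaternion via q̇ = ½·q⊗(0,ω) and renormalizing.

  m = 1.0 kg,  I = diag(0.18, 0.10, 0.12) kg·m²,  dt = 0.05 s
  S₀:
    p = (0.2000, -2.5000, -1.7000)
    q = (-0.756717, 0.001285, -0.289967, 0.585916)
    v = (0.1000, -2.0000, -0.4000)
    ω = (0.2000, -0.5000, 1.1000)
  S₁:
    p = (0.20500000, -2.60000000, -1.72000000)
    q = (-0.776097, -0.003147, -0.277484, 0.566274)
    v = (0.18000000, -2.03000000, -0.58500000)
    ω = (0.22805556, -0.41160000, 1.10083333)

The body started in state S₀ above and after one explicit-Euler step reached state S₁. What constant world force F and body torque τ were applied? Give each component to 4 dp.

F = (1.6000, -0.6000, -3.7000)
τ = (0.0900, 0.1900, 0.0100)

v₁ − v₀ = (0.08000000, -0.03000000, -0.18500000)
applied force F = (1.6000, -0.6000, -3.7000)
Δω = ω₁−ω₀ = (0.02805556, 0.08840000, 0.00083333)
gyro term ω₀×Iω₀ = (-0.0110, 0.0132, 0.0080)
applied torque τ = (0.0900, 0.1900, 0.0100)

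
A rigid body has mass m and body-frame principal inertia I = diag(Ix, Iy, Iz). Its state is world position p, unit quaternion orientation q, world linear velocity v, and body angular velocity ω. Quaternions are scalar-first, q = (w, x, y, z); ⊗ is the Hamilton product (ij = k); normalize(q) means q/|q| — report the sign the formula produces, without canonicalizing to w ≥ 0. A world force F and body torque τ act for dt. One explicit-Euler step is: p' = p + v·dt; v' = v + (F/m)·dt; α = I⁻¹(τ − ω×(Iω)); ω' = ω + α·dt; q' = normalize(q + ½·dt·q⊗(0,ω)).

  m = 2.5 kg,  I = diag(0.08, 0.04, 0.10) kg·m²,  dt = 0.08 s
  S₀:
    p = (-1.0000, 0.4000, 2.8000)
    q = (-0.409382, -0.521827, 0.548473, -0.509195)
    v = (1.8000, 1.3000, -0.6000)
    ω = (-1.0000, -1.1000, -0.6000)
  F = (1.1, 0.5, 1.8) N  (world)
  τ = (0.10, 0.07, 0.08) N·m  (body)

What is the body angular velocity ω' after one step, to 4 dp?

ω' = (-0.9396, -0.9360, -0.5008)

gyro term ω×Iω = (0.0396, -0.0120, -0.0440)
(τ − ω×Iω)/I = (0.7550, 2.0500, 1.2400)
new body rate ω' = (-0.9396, -0.9360, -0.5008)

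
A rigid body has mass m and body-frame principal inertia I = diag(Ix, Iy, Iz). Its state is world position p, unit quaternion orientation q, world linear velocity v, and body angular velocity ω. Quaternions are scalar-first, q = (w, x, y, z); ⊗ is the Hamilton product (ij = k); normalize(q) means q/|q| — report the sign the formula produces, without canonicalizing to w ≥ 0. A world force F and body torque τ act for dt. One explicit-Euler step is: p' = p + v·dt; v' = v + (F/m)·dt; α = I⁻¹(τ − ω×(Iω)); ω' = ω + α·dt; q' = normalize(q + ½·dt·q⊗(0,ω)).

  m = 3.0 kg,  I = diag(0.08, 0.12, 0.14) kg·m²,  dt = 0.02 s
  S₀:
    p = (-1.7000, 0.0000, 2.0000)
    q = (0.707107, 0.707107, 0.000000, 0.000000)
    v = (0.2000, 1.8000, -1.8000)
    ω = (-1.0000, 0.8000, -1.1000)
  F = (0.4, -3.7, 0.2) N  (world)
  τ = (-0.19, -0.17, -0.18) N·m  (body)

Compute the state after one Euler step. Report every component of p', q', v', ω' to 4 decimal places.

p' = (-1.6960, 0.0360, 1.9640)
q' = (0.7141, 0.6999, 0.0134, -0.0021)
v' = (0.2027, 1.7753, -1.7987)
ω' = (-1.0431, 0.7827, -1.1211)

α = I⁻¹(τ − ω×Iω) = (-2.1550, -0.8667, -1.0571)
new body rate ω' = (-1.0431, 0.7827, -1.1211)
2q̇ = q⊗(0,ω) = (0.7071070, -0.7071070, 1.3435033, -0.2121321)
updated quaternion q' = (0.7141, 0.6999, 0.0134, -0.0021)
linear accel F/m = (0.1333, -1.2333, 0.0667)
p + v·dt = (-1.6960, 0.0360, 1.9640)
new velocity v' = (0.2027, 1.7753, -1.7987)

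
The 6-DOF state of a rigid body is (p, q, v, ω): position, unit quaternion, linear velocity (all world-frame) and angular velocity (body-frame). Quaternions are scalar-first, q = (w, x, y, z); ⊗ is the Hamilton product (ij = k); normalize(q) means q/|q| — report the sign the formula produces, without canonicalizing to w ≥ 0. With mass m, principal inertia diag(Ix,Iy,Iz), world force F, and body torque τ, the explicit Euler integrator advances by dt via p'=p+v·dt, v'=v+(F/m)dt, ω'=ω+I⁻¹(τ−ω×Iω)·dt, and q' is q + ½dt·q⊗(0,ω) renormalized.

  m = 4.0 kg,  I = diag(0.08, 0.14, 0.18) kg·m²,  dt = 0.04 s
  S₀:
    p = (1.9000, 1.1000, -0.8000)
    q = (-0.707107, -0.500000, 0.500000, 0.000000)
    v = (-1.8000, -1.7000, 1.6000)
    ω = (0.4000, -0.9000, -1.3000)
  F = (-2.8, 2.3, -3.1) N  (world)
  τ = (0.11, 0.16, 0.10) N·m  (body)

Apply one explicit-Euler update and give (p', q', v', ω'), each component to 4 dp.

α = I⁻¹(τ − ω×Iω) = (0.7900, 0.7714, 0.6756)
ω' = ω + α·dt = (0.4316, -0.8691, -1.2730)
Hamilton product q⊗(0,ω) = (0.6500000, -0.9328428, -0.0136037, 1.1692391)
q' = normalize(q + ½dt·q⊗(0,ω)) = (-0.6937, -0.5184, 0.4995, 0.0234)
linear accel F/m = (-0.7000, 0.5750, -0.7750)
new position p' = (1.8280, 1.0320, -0.7360)
v' = v + a·dt = (-1.8280, -1.6770, 1.5690)

p' = (1.8280, 1.0320, -0.7360)
q' = (-0.6937, -0.5184, 0.4995, 0.0234)
v' = (-1.8280, -1.6770, 1.5690)
ω' = (0.4316, -0.8691, -1.2730)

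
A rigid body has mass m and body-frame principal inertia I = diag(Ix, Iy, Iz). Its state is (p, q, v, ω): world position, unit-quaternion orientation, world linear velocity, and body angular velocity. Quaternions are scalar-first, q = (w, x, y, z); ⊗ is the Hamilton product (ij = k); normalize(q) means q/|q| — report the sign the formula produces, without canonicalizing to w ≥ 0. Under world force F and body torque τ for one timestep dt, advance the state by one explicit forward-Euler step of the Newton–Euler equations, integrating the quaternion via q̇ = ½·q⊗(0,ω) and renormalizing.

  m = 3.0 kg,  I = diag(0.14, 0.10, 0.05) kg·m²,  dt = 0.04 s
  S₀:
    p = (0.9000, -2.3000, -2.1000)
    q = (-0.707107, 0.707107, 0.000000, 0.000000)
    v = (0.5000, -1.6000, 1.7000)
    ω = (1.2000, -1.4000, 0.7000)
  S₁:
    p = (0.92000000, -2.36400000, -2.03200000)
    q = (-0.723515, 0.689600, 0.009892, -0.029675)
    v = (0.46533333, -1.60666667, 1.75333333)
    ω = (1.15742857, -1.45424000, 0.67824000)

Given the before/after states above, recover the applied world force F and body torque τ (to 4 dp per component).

rate change Δω = (-0.04257143, -0.05424000, -0.02176000)
I·α + gyro = (-0.1000, -0.0600, 0.0400)
velocity change Δv = (-0.03466667, -0.00666667, 0.05333333)
m·(v₁−v₀)/dt = (-2.6000, -0.5000, 4.0000)

F = (-2.6000, -0.5000, 4.0000)
τ = (-0.1000, -0.0600, 0.0400)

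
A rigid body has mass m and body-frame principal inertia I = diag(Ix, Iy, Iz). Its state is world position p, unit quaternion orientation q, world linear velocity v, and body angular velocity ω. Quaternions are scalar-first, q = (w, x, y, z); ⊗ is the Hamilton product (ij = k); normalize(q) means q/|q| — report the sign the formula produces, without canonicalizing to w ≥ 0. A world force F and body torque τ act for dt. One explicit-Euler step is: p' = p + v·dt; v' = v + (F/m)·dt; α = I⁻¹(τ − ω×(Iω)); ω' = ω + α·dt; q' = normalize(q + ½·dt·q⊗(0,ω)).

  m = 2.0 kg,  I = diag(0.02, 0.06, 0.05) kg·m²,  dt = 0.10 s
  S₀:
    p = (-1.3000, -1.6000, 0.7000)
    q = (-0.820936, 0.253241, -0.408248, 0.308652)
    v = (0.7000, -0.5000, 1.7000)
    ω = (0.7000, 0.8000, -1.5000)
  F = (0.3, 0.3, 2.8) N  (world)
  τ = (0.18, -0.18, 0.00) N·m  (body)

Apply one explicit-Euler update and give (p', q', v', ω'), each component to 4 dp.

α = I⁻¹(τ − ω×Iω) = (8.4000, -3.5250, -0.4480)
ω + α·dt = (1.5400, 0.4475, -1.5448)
q⊗(0,ω) = (0.6123077, -0.2092048, -0.0608309, 1.7197704)
q' = normalize(q + ½dt·q⊗(0,ω)) = (-0.7870, 0.2418, -0.4096, 0.3930)
p' = p + v·dt = (-1.2300, -1.6500, 0.8700)
v' = v + a·dt = (0.7150, -0.4850, 1.8400)

p' = (-1.2300, -1.6500, 0.8700)
q' = (-0.7870, 0.2418, -0.4096, 0.3930)
v' = (0.7150, -0.4850, 1.8400)
ω' = (1.5400, 0.4475, -1.5448)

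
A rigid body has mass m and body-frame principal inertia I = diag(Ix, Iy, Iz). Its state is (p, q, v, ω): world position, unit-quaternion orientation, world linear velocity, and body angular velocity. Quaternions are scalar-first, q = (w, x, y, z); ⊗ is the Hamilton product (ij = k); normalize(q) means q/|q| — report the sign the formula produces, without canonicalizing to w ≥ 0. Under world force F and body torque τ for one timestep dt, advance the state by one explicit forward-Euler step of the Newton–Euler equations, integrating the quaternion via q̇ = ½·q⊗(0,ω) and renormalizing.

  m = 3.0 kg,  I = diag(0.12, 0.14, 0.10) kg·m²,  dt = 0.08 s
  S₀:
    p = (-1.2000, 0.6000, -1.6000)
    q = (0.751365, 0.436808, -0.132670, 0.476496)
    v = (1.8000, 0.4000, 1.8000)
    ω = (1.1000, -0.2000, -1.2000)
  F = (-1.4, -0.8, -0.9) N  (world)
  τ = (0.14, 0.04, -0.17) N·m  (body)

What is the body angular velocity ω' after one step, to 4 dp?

(τ − ω×Iω)/I = (1.2467, 0.4743, -1.6560)
ω + α·dt = (1.1997, -0.1621, -1.3325)

ω' = (1.1997, -0.1621, -1.3325)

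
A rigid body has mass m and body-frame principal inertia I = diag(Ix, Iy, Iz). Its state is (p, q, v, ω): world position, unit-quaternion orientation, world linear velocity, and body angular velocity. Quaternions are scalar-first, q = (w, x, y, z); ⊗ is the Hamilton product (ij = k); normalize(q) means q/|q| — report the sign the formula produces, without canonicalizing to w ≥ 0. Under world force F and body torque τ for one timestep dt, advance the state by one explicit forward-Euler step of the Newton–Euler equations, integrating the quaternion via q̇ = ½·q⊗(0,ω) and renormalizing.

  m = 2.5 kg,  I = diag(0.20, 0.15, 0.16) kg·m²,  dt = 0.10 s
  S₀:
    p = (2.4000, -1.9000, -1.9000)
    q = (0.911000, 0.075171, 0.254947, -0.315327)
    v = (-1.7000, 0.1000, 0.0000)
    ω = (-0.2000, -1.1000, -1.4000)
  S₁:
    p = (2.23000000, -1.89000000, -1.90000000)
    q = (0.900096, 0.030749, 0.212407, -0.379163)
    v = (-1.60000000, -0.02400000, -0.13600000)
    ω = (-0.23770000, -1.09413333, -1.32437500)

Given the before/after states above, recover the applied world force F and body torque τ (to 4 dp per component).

Δv = v₁−v₀ = (0.10000000, -0.12400000, -0.13600000)
m·(v₁−v₀)/dt = (2.5000, -3.1000, -3.4000)
rate change Δω = (-0.03770000, 0.00586667, 0.07562500)
gyro term ω₀×Iω₀ = (0.0154, 0.0112, -0.0110)
I·α + gyro = (-0.0600, 0.0200, 0.1100)

F = (2.5000, -3.1000, -3.4000)
τ = (-0.0600, 0.0200, 0.1100)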